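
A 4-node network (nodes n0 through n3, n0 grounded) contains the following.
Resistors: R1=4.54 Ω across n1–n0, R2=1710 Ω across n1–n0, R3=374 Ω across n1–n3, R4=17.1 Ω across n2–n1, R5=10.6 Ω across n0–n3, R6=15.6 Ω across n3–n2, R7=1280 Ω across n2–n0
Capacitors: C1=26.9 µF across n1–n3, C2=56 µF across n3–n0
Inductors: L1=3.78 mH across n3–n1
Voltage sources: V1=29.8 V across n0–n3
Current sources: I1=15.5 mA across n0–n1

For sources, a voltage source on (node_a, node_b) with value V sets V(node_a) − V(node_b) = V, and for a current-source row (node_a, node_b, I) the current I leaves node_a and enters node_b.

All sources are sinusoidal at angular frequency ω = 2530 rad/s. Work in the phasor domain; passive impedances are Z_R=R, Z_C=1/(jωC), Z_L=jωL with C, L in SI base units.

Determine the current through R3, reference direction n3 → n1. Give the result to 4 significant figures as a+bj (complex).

-0.06808-0.009774j A

Element admittances at ω=2530 rad/s:
  Y(R1) = 0.2203+0.000j S between n1,n0
  Y(R2) = 0.0005848+0.000j S between n1,n0
  Y(C1) = 0.000+0.06806j S between n1,n3
  Y(R3) = 0.002674+0.000j S between n1,n3
  Y(R4) = 0.05848+0.000j S between n2,n1
  Y(C2) = 0.000+0.1417j S between n3,n0
  Y(R5) = 0.09434+0.000j S between n0,n3
  Y(L1) = 0.000-0.1046j S between n3,n1
  Y(R6) = 0.06410+0.000j S between n3,n2
  Y(R7) = 0.0007813+0.000j S between n2,n0
  V1: constraint V(n0)−V(n3) = 29.8
  I1: injects 0.0155 A into n1 (from n0)
Assemble and solve the 4×4 MNA system:
  V(n1)=-4.338+3.656j  V(n2)=-17.54+1.733j  V(n3)=-29.80+0.000j
  i(V1)=-3.799-3.413j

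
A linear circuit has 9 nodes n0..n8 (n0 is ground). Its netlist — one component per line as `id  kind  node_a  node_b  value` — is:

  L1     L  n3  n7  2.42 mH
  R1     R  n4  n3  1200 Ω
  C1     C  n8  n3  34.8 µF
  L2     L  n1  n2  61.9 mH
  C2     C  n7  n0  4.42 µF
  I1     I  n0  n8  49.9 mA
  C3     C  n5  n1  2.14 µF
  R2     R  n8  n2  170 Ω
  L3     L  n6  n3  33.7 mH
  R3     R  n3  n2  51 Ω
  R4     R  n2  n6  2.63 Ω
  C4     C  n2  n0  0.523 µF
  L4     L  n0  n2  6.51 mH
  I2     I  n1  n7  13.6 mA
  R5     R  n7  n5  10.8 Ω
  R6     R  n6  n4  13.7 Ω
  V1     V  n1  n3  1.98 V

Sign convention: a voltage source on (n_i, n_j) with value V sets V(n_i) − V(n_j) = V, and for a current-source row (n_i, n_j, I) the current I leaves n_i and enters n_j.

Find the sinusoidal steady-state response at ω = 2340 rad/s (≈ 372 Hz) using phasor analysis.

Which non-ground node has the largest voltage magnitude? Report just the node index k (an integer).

1

MNA unknowns: 8 node voltages V₁..V_8 plus 1 source current (V1)
L1: Y=0.000-0.1766j on G[3,7]
R1: Y=0.0008333+0.000j on G[4,3]
C1: Y=0.000+0.08143j on G[8,3]
L2: Y=0.000-0.006904j on G[1,2]
C2: Y=0.000+0.01034j on G[7,0]
I1: z[0]−=0.0499, z[8]+=0.0499
C3: Y=0.000+0.005008j on G[5,1]
R2: Y=0.005882+0.000j on G[8,2]
L3: Y=0.000-0.01268j on G[6,3]
R3: Y=0.01961+0.000j on G[3,2]
R4: Y=0.3802+0.000j on G[2,6]
C4: Y=0.000+0.001224j on G[2,0]
L4: Y=0.000-0.06565j on G[0,2]
I2: z[1]−=0.0136, z[7]+=0.0136
R5: Y=0.09259+0.000j on G[7,5]
R6: Y=0.07299+0.000j on G[6,4]
V1: row V1−V3=1.98, i_V1 at 1,3
solve → V1=4.430+2.301j, V2=0.4088+1.182j, V3=2.450+2.301j, V4=0.4751+1.131j, V5=2.564+2.637j, V6=0.4526+1.118j, V7=2.546+2.536j, V8=2.403+1.833j
aux → i_V1=-0.02301+0.01842j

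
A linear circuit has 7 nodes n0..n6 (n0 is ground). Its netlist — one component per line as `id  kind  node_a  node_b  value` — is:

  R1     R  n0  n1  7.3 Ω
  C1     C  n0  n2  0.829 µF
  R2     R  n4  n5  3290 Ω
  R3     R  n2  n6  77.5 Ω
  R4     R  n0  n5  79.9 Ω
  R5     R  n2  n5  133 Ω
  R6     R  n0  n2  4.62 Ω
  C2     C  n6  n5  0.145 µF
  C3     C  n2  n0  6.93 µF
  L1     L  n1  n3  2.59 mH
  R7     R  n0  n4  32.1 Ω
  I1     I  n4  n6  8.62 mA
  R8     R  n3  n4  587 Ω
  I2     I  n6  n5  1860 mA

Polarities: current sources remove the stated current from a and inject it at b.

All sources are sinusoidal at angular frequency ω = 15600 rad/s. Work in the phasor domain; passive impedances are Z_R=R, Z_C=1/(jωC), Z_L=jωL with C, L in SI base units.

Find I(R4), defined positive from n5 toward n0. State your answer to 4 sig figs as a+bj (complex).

1.040-0.2896j A

Apply KCL at each of the 6 non-ground nodes and solve the resulting linear system.
Node n1: branches {R1, L1} → V_1 = 0.005976-0.002993j
Node n2: branches {C1, R3, R5, R6, C3} → V_2 = -3.136+3.124j
Node n3: branches {L1, R8} → V_3 = 0.02254+0.03009j
Node n4: branches {R2, R7, I1, R8} → V_4 = 0.5031-0.2106j
Node n5: branches {R2, R4, R5, C2, I2} → V_5 = 83.12-23.14j
Node n6: branches {R3, C2, I1, I2} → V_6 = -135.3+41.41j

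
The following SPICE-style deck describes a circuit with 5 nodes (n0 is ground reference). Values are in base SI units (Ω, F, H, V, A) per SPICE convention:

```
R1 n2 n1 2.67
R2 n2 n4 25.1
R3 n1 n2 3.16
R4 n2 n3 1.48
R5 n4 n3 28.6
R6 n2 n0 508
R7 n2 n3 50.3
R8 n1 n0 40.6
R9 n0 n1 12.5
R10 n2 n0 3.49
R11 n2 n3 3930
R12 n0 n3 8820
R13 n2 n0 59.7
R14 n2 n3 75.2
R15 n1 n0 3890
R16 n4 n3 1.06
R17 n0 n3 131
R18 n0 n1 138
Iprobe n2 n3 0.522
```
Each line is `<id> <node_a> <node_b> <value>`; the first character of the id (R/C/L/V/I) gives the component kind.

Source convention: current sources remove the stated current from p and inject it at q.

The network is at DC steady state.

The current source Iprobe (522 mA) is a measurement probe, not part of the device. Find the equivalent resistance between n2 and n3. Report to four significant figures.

MNA unknowns: 4 node voltages V₁..V_4
R1: Y=0.3745 on G[2,1]
R2: Y=0.03984 on G[2,4]
R3: Y=0.3165 on G[1,2]
R4: Y=0.6757 on G[2,3]
R5: Y=0.03497 on G[4,3]
R6: Y=0.001969 on G[2,0]
R7: Y=0.01988 on G[2,3]
R8: Y=0.02463 on G[1,0]
R9: Y=0.08000 on G[0,1]
R10: Y=0.2865 on G[2,0]
R11: Y=0.0002545 on G[2,3]
R12: Y=0.0001134 on G[0,3]
R13: Y=0.01675 on G[2,0]
R14: Y=0.01330 on G[2,3]
R15: Y=0.0002571 on G[1,0]
R16: Y=0.9434 on G[4,3]
R17: Y=0.007634 on G[0,3]
R18: Y=0.007246 on G[0,1]
Iprobe: z[2]−=0.522, z[3]+=0.522
solve → V1=-0.01125, V2=-0.01308, V3=0.6783, V4=0.6513

R_eq = 1.325 Ω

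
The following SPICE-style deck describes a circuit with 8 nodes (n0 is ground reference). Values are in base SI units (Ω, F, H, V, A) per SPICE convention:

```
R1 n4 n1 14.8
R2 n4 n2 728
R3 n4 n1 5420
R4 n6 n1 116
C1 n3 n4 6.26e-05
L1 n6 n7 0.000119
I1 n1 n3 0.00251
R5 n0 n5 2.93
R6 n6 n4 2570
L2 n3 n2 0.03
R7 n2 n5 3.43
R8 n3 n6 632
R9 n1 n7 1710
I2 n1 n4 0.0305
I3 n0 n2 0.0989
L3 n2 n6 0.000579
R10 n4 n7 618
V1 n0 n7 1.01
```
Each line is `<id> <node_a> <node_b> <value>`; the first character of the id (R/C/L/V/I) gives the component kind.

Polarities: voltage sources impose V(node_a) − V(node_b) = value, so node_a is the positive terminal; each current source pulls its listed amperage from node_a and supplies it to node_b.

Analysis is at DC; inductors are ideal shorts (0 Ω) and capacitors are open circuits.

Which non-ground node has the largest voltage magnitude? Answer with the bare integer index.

1

MNA unknowns: 7 node voltages V₁..V_7 plus 4 source currents (L1, L2, L3, V1)
R1: Y=0.06757 on G[4,1]
R2: Y=0.001374 on G[4,2]
R3: Y=0.0001845 on G[4,1]
R4: Y=0.008621 on G[6,1]
C1: Y=0.000 on G[3,4]
L1: row V6−V7=0, i_L1 at 6,7
I1: z[1]−=0.00251, z[3]+=0.00251
R5: Y=0.3413 on G[0,5]
R6: Y=0.0003891 on G[6,4]
L2: row V3−V2=0, i_L2 at 3,2
R7: Y=0.2915 on G[2,5]
R8: Y=0.001582 on G[3,6]
R9: Y=0.0005848 on G[1,7]
I2: z[1]−=0.0305, z[4]+=0.0305
I3: z[0]−=0.0989, z[2]+=0.0989
L3: row V2−V6=0, i_L3 at 2,6
R10: Y=0.001618 on G[4,7]
V1: row V0−V7=1.01, i_V1 at 0,7
solve → V1=-1.329, V2=-1.010, V3=-1.010, V4=-0.8847, V5=-0.4653, V6=-1.010, V7=-1.010
aux → i_L1=0.2577, i_L2=0.002510, i_L3=0.2604, i_V1=-0.2577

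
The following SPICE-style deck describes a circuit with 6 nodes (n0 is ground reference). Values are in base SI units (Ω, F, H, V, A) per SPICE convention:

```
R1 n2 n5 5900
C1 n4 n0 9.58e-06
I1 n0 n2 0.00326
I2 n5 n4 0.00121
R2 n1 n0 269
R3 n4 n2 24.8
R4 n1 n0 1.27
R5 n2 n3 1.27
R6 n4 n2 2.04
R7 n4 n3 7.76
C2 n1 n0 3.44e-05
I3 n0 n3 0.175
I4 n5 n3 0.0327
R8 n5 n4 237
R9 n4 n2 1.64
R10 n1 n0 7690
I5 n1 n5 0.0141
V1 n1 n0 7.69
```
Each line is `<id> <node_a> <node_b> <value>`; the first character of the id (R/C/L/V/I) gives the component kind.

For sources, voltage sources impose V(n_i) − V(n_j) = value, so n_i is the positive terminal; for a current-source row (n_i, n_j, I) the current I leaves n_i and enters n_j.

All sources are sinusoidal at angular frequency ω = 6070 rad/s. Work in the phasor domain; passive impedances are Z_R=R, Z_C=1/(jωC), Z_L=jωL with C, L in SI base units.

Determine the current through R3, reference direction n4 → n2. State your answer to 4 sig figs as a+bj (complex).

Element admittances at ω=6070 rad/s:
  Y(R1) = 0.0001695+0.000j S between n2,n5
  Y(C1) = 0.000+0.05815j S between n4,n0
  I1: injects 0.00326 A into n2 (from n0)
  I2: injects 0.00121 A into n4 (from n5)
  Y(R2) = 0.003717+0.000j S between n1,n0
  Y(R3) = 0.04032+0.000j S between n4,n2
  Y(R4) = 0.7874+0.000j S between n1,n0
  Y(R5) = 0.7874+0.000j S between n2,n3
  Y(R6) = 0.4902+0.000j S between n4,n2
  Y(R7) = 0.1289+0.000j S between n4,n3
  Y(C2) = 0.000+0.2088j S between n1,n0
  I3: injects 0.175 A into n3 (from n0)
  I4: injects 0.0327 A into n3 (from n5)
  Y(R8) = 0.004219+0.000j S between n5,n4
  Y(R9) = 0.6098+0.000j S between n4,n2
  Y(R10) = 0.0001300+0.000j S between n1,n0
  I5: injects 0.0141 A into n5 (from n1)
  V1: constraint V(n1)−V(n0) = 7.69
Assemble and solve the 6×6 MNA system:
  V(n1)=7.690+0.000j  V(n2)=0.1447-3.308j  V(n3)=0.3510-3.308j  V(n4)=0.000-3.308j  V(n5)=-4.508-3.308j
  i(V1)=-6.099-1.606j

-0.005833+0.000j A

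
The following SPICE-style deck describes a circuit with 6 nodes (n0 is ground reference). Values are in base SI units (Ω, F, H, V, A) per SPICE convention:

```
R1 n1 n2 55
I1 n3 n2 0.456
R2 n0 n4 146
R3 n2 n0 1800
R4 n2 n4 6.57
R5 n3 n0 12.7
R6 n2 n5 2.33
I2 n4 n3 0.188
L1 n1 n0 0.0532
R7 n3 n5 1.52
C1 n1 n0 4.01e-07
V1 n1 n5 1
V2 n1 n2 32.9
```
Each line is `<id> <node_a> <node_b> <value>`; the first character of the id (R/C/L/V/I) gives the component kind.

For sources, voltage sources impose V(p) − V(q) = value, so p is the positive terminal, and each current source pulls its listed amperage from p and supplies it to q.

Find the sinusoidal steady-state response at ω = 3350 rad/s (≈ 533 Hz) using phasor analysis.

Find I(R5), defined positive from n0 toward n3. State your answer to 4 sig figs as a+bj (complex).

Element admittances at ω=3350 rad/s:
  Y(R1) = 0.01818+0.000j S between n1,n2
  I1: injects 0.456 A into n2 (from n3)
  Y(R2) = 0.006849+0.000j S between n0,n4
  Y(R3) = 0.0005556+0.000j S between n2,n0
  Y(R4) = 0.1522+0.000j S between n2,n4
  Y(R5) = 0.07874+0.000j S between n3,n0
  Y(R6) = 0.4292+0.000j S between n2,n5
  I2: injects 0.188 A into n3 (from n4)
  Y(L1) = 0.000-0.005611j S between n1,n0
  Y(R7) = 0.6579+0.000j S between n3,n5
  Y(C1) = 0.000+0.001343j S between n1,n0
  V1: constraint V(n1)−V(n5) = 1
  V2: constraint V(n1)−V(n2) = 32.9
Assemble and solve the 7×7 MNA system:
  V(n1)=4.390+0.2420j  V(n2)=-28.51+0.2420j  V(n3)=2.664+0.2161j  V(n4)=-28.46+0.2315j  V(n5)=3.390+0.2420j
  i(V1)=14.17+0.01702j  i(V2)=-14.77+0.001720j

-0.2098-0.01702j A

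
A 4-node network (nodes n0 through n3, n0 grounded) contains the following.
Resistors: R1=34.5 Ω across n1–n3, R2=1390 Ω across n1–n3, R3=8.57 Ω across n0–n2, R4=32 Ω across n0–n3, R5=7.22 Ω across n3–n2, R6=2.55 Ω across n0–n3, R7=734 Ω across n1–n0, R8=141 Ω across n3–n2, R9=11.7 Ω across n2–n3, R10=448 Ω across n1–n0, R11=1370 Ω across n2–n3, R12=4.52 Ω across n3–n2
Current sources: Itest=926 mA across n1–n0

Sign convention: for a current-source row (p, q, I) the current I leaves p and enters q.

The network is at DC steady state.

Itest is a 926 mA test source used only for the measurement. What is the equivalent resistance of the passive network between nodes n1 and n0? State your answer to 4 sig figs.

MNA unknowns: 3 node voltages V₁..V_3
R1: Y=0.02899 on G[1,3]
R2: Y=0.0007194 on G[1,3]
R3: Y=0.1167 on G[0,2]
R4: Y=0.03125 on G[0,3]
R5: Y=0.1385 on G[3,2]
R6: Y=0.3922 on G[0,3]
R7: Y=0.001362 on G[1,0]
R8: Y=0.007092 on G[3,2]
R9: Y=0.08547 on G[2,3]
R10: Y=0.002232 on G[1,0]
R11: Y=0.0007299 on G[2,3]
R12: Y=0.2212 on G[3,2]
Itest: z[1]−=0.926, z[0]+=0.926
solve → V1=-29.23, V2=-1.265, V3=-1.590

R_eq = 31.56 Ω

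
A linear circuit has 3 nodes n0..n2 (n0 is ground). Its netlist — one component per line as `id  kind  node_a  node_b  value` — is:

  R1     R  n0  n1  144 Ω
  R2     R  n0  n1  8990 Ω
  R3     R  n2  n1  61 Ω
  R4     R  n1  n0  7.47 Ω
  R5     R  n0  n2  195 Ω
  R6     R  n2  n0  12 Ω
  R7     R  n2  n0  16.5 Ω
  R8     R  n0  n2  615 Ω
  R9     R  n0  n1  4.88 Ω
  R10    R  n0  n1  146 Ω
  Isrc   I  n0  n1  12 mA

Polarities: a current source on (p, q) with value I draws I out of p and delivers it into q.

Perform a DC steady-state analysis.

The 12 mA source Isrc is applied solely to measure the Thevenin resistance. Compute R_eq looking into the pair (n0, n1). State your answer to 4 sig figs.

MNA unknowns: 2 node voltages V₁..V_2
R1: Y=0.006944 on G[0,1]
R2: Y=0.0001112 on G[0,1]
R3: Y=0.01639 on G[2,1]
R4: Y=0.1339 on G[1,0]
R5: Y=0.005128 on G[0,2]
R6: Y=0.08333 on G[2,0]
R7: Y=0.06061 on G[2,0]
R8: Y=0.001626 on G[0,2]
R9: Y=0.2049 on G[0,1]
R10: Y=0.006849 on G[0,1]
Isrc: z[0]−=0.012, z[1]+=0.012
solve → V1=0.03266, V2=0.003204

R_eq = 2.721 Ω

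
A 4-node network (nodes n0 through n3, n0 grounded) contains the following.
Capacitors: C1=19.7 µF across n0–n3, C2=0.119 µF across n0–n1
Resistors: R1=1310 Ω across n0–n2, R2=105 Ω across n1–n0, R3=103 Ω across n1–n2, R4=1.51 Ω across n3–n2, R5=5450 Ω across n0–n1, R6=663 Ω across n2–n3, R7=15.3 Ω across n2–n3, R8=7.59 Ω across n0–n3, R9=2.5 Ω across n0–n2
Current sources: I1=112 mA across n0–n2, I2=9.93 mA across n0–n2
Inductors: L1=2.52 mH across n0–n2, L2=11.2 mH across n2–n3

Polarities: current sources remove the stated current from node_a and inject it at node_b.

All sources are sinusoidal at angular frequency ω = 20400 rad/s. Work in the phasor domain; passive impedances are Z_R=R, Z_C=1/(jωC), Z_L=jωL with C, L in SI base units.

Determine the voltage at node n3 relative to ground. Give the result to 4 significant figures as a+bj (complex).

Apply KCL at each of the 3 non-ground nodes and solve the resulting linear system.
Node n1: branches {R2, R3, C2, R5} → V_1 = 0.08156-0.04021j
Node n2: branches {R1, R3, R4, I1, L1, R6, L2, R7, R9, I2} → V_2 = 0.1732-0.06002j
Node n3: branches {C1, R4, R6, L2, R7, R8} → V_3 = 0.1009-0.09833j

0.1009-0.09833j V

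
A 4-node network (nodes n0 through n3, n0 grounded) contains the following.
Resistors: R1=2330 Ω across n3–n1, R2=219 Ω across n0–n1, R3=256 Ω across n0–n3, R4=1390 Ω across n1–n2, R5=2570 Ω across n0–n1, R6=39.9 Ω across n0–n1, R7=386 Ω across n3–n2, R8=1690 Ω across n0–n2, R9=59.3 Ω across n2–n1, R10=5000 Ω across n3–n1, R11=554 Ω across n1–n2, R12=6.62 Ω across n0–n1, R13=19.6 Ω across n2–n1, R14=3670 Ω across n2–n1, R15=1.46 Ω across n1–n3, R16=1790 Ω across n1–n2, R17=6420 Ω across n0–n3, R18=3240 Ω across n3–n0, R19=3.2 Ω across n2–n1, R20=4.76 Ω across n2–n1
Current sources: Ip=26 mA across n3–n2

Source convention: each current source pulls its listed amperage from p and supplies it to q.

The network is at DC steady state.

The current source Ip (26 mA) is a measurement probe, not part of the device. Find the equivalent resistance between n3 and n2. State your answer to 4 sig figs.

R_eq = 3.107 Ω

Apply KCL at each of the 3 non-ground nodes and solve the resulting linear system.
Node n1: branches {R1, R2, R4, R5, R6, R9, R10, R11, R12, R13, R14, R15, R16, R19, R20} → V_1 = 0.0007403
Node n2: branches {R4, R7, R8, R9, R11, R13, R14, R16, R19, R20, Ip} → V_2 = 0.04413
Node n3: branches {R1, R3, R7, R10, R15, R17, R18, Ip} → V_3 = -0.03665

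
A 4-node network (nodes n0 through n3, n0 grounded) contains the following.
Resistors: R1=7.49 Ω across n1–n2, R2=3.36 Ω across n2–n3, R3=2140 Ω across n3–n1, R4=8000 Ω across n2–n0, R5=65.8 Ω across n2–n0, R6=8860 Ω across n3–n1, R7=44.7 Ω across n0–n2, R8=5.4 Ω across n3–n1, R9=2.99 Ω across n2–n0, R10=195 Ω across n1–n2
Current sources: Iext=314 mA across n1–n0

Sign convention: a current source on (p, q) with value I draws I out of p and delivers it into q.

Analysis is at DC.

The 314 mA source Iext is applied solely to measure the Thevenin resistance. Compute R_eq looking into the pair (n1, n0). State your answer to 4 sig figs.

Apply KCL at each of the 3 non-ground nodes and solve the resulting linear system.
Node n1: branches {R1, R3, R6, R8, R10, Iext} → V_1 = -2.085
Node n2: branches {R1, R2, R4, R5, R7, R9, R10} → V_2 = -0.8438
Node n3: branches {R2, R3, R6, R8} → V_3 = -1.321

R_eq = 6.639 Ω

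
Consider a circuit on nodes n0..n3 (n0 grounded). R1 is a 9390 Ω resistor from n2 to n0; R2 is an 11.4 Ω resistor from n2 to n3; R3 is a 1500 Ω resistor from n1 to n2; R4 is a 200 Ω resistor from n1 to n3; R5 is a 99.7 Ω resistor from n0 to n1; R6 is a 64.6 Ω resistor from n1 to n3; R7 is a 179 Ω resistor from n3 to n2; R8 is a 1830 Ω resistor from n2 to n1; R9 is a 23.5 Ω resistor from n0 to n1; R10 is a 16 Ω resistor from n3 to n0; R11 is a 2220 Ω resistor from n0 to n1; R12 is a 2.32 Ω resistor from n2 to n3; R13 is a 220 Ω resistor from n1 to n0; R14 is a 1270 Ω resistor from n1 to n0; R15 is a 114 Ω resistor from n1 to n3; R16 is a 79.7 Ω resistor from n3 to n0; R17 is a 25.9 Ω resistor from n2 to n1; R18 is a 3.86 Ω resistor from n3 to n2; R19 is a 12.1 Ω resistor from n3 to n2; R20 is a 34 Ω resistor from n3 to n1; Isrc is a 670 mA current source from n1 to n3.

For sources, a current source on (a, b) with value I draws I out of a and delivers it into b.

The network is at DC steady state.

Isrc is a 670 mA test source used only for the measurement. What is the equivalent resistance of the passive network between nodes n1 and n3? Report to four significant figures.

R_eq = 7.717 Ω

MNA unknowns: 3 node voltages V₁..V_3
R1: Y=0.0001065 on G[2,0]
R2: Y=0.08772 on G[2,3]
R3: Y=0.0006667 on G[1,2]
R4: Y=0.005000 on G[1,3]
R5: Y=0.01003 on G[0,1]
R6: Y=0.01548 on G[1,3]
R7: Y=0.005587 on G[3,2]
R8: Y=0.0005464 on G[2,1]
R9: Y=0.04255 on G[0,1]
R10: Y=0.06250 on G[3,0]
R11: Y=0.0004505 on G[0,1]
R12: Y=0.4310 on G[2,3]
R13: Y=0.004545 on G[1,0]
R14: Y=0.0007874 on G[1,0]
R15: Y=0.008772 on G[1,3]
R16: Y=0.01255 on G[3,0]
R17: Y=0.03861 on G[2,1]
R18: Y=0.2591 on G[3,2]
R19: Y=0.08264 on G[3,2]
R20: Y=0.02941 on G[3,1]
Isrc: z[1]−=0.67, z[3]+=0.67
solve → V1=-2.910, V2=2.033, V3=2.260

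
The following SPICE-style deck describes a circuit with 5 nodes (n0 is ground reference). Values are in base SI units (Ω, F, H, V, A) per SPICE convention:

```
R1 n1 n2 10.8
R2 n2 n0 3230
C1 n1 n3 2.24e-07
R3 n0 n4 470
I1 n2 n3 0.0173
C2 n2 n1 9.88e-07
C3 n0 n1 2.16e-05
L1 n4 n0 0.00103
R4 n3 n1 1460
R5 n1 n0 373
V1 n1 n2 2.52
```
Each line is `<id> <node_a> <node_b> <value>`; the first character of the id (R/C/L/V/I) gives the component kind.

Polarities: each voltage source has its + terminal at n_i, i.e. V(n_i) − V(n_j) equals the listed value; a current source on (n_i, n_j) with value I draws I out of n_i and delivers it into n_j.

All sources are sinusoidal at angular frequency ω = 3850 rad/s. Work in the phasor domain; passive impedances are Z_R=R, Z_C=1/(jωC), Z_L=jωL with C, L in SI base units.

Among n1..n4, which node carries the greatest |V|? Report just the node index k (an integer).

3

MNA unknowns: 4 node voltages V₁..V_4 plus 1 source current (V1)
R1: Y=0.09259+0.000j on G[1,2]
R2: Y=0.0003096+0.000j on G[2,0]
C1: Y=0.000+0.0008624j on G[1,3]
R3: Y=0.002128+0.000j on G[0,4]
I1: z[2]−=0.0173, z[3]+=0.0173
C2: Y=0.000+0.003804j on G[2,1]
C3: Y=0.000+0.08316j on G[0,1]
L1: Y=0.000-0.2522j on G[4,0]
R4: Y=0.0006849+0.000j on G[3,1]
R5: Y=0.002681+0.000j on G[1,0]
V1: row V1−V2=2.52, i_V1 at 1,2
solve → V1=0.0003369-0.009370j, V2=-2.520-0.009370j, V3=9.770-12.31j, V4=0.000+0.000j
aux → i_V1=-0.2168-0.009588j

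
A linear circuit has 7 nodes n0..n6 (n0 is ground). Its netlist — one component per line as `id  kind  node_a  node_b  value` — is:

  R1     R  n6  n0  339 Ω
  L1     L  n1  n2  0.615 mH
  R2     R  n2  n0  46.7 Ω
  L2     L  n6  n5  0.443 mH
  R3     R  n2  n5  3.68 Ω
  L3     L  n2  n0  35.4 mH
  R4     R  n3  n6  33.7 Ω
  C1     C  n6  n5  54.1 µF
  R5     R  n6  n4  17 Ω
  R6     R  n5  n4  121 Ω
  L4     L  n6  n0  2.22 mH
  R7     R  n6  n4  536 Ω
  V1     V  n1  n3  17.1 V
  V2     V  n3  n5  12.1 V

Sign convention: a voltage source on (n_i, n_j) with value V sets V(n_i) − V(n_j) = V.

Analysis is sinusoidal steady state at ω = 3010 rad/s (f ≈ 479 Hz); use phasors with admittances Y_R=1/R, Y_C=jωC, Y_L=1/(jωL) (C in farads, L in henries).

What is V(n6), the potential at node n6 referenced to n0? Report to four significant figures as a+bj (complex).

MNA unknowns: 6 node voltages V₁..V_6 plus 2 source currents (V1, V2)
R1: Y=0.002950+0.000j on G[6,0]
L1: Y=0.000-0.5402j on G[1,2]
R2: Y=0.02141+0.000j on G[2,0]
L2: Y=0.000-0.7499j on G[6,5]
R3: Y=0.2717+0.000j on G[2,5]
L3: Y=0.000-0.009385j on G[2,0]
R4: Y=0.02967+0.000j on G[3,6]
C1: Y=0.000+0.1628j on G[6,5]
R5: Y=0.05882+0.000j on G[6,4]
R6: Y=0.008264+0.000j on G[5,4]
L4: Y=0.000-0.1497j on G[6,0]
R7: Y=0.001866+0.000j on G[6,4]
V1: row V1−V3=17.1, i_V1 at 1,3
V2: row V3−V5=12.1, i_V2 at 3,5
solve → V1=25.08-2.644j, V2=18.29-14.39j, V3=7.982-2.644j, V4=-3.344-1.769j, V5=-4.118-2.644j, V6=-3.238-1.650j
aux → i_V1=-6.345+3.671j, i_V2=-6.678+3.701j

-3.238-1.650j V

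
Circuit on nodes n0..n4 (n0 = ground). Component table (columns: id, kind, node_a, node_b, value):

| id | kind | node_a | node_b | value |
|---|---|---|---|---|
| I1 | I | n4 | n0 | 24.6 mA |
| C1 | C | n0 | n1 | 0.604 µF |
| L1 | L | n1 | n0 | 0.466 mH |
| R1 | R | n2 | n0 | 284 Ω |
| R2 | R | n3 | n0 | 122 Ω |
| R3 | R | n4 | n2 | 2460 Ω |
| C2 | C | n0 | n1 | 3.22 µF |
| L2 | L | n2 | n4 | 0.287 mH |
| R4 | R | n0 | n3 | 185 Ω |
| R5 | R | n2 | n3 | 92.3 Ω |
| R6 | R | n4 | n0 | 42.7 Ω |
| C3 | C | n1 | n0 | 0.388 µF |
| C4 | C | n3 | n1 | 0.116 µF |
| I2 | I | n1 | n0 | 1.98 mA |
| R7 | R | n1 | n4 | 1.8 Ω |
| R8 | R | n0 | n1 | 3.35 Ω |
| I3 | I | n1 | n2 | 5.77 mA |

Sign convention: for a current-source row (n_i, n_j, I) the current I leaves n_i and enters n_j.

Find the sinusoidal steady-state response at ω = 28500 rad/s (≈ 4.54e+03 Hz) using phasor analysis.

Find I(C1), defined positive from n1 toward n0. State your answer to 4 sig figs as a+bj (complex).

-0.0001562-0.001316j A

MNA unknowns: 4 node voltages V₁..V_4
I1: z[4]−=0.0246, z[0]+=0.0246
C1: Y=0.000+0.01721j on G[0,1]
L1: Y=0.000-0.07530j on G[1,0]
R1: Y=0.003521+0.000j on G[2,0]
R2: Y=0.008197+0.000j on G[3,0]
R3: Y=0.0004065+0.000j on G[4,2]
C2: Y=0.000+0.09177j on G[0,1]
L2: Y=0.000-0.1223j on G[2,4]
R4: Y=0.005405+0.000j on G[0,3]
R5: Y=0.01083+0.000j on G[2,3]
R6: Y=0.02342+0.000j on G[4,0]
C3: Y=0.000+0.01106j on G[1,0]
C4: Y=0.000+0.003306j on G[3,1]
I2: z[1]−=0.00198, z[0]+=0.00198
R7: Y=0.5556+0.000j on G[1,4]
R8: Y=0.2985+0.000j on G[0,1]
I3: z[1]−=0.00577, z[2]+=0.00577
solve → V1=-0.07644+0.009071j, V2=-0.09871+0.06264j, V3=-0.04187+0.02310j, V4=-0.1042+0.007584j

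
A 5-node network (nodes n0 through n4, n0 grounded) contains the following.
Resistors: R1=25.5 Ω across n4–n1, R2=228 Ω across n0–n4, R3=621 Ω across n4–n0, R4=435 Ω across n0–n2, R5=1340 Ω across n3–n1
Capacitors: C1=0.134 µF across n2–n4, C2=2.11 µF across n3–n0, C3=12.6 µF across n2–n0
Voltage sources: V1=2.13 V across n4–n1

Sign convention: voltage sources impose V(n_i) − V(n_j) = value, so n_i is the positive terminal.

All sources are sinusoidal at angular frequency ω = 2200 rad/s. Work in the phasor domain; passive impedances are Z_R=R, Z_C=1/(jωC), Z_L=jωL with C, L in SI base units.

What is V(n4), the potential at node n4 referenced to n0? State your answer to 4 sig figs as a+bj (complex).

0.2318+0.02296j V

Apply KCL at each of the 4 non-ground nodes and solve the resulting linear system.
Node n1: branches {R1, R5, V1} → V_1 = -1.898+0.02296j
Node n2: branches {C1, R4, C3} → V_2 = 0.002404+0.0004388j
Node n3: branches {C2, R5} → V_3 = -0.04422+0.2980j
Node n4: branches {R1, R2, C1, R3, V1} → V_4 = 0.2318+0.02296j
Source currents: i(V1)=-0.08491-0.0002053j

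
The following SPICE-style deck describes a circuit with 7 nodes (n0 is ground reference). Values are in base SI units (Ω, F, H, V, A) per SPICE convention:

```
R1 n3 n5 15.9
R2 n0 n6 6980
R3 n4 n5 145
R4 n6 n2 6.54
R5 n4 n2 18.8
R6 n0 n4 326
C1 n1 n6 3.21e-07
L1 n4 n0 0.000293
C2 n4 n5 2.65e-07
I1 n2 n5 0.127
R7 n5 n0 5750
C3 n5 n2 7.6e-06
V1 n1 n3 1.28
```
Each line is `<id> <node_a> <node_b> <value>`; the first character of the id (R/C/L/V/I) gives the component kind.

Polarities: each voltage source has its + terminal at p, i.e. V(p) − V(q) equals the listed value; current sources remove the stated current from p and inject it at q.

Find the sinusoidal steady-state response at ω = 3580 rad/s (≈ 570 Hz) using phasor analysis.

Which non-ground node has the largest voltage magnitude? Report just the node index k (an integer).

1

Apply KCL at each of the 6 non-ground nodes and solve the resulting linear system.
Node n1: branches {C1, V1} → V_1 = 1.896-3.738j
Node n2: branches {R4, R5, I1, C3} → V_2 = -0.1586+0.4782j
Node n3: branches {R1, V1} → V_3 = 0.6163-3.738j
Node n4: branches {R3, R5, R6, L1, C2} → V_4 = -0.0006015-0.0001056j
Node n5: branches {R1, R3, C2, I1, R7, C3} → V_5 = 0.6936-3.701j
Node n6: branches {R2, R4, C1} → V_6 = -0.1266+0.4929j
Source currents: i(V1)=-0.004862-0.002325j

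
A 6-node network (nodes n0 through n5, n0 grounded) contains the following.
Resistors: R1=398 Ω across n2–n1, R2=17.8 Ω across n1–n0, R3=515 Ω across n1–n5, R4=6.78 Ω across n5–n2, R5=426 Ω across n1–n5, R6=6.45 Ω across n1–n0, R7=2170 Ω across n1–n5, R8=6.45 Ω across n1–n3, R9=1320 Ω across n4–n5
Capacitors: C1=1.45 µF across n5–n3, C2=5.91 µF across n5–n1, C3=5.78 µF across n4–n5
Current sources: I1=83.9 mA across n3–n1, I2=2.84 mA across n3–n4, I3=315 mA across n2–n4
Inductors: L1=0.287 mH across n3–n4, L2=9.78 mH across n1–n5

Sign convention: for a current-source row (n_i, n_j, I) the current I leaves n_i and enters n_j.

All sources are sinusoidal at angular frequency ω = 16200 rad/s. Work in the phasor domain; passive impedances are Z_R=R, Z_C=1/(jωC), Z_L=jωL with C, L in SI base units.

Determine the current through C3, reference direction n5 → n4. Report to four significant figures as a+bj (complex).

Apply KCL at each of the 5 non-ground nodes and solve the resulting linear system.
Node n1: branches {R1, C2, R2, R3, R5, I1, R6, R7, R8, L2} → V_1 = 0.000+0.000j
Node n2: branches {R1, R4, I3} → V_2 = -1.799+1.788j
Node n3: branches {C1, I1, R8, I2, L1} → V_3 = 0.5278-0.2613j
Node n4: branches {C3, I2, L1, R9, I3} → V_4 = 0.6919+0.7496j
Node n5: branches {C1, C2, R3, C3, R4, R5, R7, L2, R9} → V_5 = 0.3062+1.819j

-0.1001-0.03612j A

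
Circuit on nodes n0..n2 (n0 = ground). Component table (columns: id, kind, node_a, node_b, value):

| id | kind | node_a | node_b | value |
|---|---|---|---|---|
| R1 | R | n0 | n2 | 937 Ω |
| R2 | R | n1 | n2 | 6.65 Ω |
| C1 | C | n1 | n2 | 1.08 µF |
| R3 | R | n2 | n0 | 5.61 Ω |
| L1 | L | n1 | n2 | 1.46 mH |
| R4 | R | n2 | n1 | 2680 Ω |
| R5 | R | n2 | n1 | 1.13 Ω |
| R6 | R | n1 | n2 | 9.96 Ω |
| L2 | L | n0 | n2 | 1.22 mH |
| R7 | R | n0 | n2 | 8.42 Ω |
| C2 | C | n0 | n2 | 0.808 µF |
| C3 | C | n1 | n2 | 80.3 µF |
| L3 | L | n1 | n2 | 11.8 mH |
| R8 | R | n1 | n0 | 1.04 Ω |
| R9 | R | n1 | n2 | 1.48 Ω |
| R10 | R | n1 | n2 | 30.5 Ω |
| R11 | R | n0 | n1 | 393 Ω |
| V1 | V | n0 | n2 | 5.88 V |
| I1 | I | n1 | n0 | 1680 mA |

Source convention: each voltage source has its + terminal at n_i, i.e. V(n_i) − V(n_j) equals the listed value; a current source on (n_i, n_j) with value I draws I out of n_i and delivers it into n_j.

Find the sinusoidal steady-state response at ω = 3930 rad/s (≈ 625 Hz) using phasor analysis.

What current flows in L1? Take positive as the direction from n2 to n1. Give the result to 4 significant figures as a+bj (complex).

0.01090+0.2470j A

MNA unknowns: 2 node voltages V₁..V_2 plus 1 source current (V1)
R1: Y=0.001067+0.000j on G[0,2]
R2: Y=0.1504+0.000j on G[1,2]
C1: Y=0.000+0.004244j on G[1,2]
R3: Y=0.1783+0.000j on G[2,0]
L1: Y=0.000-0.1743j on G[1,2]
R4: Y=0.0003731+0.000j on G[2,1]
R5: Y=0.8850+0.000j on G[2,1]
R6: Y=0.1004+0.000j on G[1,2]
L2: Y=0.000-0.2086j on G[0,2]
R7: Y=0.1188+0.000j on G[0,2]
C2: Y=0.000+0.003175j on G[0,2]
C3: Y=0.000+0.3156j on G[1,2]
L3: Y=0.000-0.02156j on G[1,2]
R8: Y=0.9615+0.000j on G[1,0]
R9: Y=0.6757+0.000j on G[1,2]
R10: Y=0.03279+0.000j on G[1,2]
R11: Y=0.002545+0.000j on G[0,1]
V1: row V0−V2=5.88, i_V1 at 0,2
I1: z[1]−=1.68, z[0]+=1.68
solve → V1=-4.463-0.06257j, V2=-5.880+0.000j
aux → i_V1=-4.375+1.147j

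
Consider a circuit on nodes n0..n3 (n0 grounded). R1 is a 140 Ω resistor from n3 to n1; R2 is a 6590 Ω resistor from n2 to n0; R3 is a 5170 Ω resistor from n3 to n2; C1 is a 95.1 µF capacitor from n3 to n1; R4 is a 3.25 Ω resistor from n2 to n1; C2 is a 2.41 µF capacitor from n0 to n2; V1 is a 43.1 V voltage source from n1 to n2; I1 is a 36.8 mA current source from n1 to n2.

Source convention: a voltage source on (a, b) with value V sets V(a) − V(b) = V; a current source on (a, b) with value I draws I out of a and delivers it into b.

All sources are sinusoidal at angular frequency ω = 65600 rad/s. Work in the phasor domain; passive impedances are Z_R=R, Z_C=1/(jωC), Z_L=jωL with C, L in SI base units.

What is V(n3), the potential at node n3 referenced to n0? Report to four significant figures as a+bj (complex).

43.10+0.001336j V

Apply KCL at each of the 3 non-ground nodes and solve the resulting linear system.
Node n1: branches {R1, C1, R4, V1, I1} → V_1 = 43.10+0.000j
Node n2: branches {R2, R3, R4, C2, V1, I1} → V_2 = 0.000+0.000j
Node n3: branches {R1, R3, C1} → V_3 = 43.10+0.001336j
Source currents: i(V1)=-13.31-2.585e-07j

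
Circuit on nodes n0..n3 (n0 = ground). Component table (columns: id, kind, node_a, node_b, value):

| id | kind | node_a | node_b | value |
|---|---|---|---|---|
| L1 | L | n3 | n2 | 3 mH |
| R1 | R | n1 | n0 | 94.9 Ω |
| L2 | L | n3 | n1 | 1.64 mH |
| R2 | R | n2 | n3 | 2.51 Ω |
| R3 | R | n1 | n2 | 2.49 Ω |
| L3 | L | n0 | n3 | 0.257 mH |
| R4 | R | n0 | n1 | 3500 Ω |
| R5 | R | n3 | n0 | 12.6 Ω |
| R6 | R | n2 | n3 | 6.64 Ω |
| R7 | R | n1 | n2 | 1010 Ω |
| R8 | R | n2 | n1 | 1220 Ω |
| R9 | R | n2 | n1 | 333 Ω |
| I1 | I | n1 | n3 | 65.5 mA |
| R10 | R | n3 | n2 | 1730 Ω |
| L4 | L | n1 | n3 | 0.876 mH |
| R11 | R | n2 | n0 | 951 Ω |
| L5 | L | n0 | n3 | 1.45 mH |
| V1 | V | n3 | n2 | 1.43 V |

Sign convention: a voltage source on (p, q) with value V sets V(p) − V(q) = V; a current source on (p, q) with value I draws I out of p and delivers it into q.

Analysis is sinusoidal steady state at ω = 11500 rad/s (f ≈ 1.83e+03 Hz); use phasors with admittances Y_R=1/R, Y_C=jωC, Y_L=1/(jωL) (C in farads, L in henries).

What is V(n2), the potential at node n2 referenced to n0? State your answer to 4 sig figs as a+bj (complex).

-1.434+0.04184j V

Element admittances at ω=11500 rad/s:
  Y(L1) = 0.000-0.02899j S between n3,n2
  Y(R1) = 0.01054+0.000j S between n1,n0
  Y(L2) = 0.000-0.05302j S between n3,n1
  Y(R2) = 0.3984+0.000j S between n2,n3
  Y(R3) = 0.4016+0.000j S between n1,n2
  Y(L3) = 0.000-0.3384j S between n0,n3
  Y(R4) = 0.0002857+0.000j S between n0,n1
  Y(R5) = 0.07937+0.000j S between n3,n0
  Y(R6) = 0.1506+0.000j S between n2,n3
  Y(R7) = 0.0009901+0.000j S between n1,n2
  Y(R8) = 0.0008197+0.000j S between n2,n1
  Y(R9) = 0.003003+0.000j S between n2,n1
  I1: injects 0.0655 A into n3 (from n1)
  Y(R10) = 0.0005780+0.000j S between n3,n2
  Y(L4) = 0.000-0.09927j S between n1,n3
  Y(R11) = 0.001052+0.000j S between n2,n0
  Y(L5) = 0.000-0.05997j S between n0,n3
  V1: constraint V(n3)−V(n2) = 1.43
Assemble and solve the 4×4 MNA system:
  V(n1)=-1.371-0.4583j  V(n2)=-1.434+0.04184j  V(n3)=-0.004004+0.04184j
  i(V1)=-0.8129+0.2447j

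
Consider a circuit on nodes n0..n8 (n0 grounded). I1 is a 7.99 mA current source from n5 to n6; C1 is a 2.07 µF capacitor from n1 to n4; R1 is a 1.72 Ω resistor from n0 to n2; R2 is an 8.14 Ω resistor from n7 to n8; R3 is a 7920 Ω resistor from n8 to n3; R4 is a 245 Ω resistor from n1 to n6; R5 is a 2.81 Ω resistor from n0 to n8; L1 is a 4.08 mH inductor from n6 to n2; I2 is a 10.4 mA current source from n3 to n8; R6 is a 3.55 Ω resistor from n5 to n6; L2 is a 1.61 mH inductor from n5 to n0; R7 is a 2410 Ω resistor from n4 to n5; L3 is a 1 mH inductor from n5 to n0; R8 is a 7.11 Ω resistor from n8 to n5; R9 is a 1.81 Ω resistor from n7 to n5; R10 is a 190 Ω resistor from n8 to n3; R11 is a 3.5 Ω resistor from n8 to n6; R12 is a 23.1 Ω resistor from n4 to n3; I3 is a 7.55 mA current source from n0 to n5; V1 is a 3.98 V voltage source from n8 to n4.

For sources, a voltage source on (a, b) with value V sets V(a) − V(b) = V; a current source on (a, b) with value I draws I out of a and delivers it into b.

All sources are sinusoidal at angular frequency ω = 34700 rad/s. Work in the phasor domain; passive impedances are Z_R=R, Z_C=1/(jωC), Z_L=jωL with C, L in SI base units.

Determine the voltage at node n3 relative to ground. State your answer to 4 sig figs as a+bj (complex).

MNA unknowns: 8 node voltages V₁..V_8 plus 1 source current (V1)
I1: z[5]−=0.00799, z[6]+=0.00799
C1: Y=0.000+0.07183j on G[1,4]
R1: Y=0.5814+0.000j on G[0,2]
R2: Y=0.1229+0.000j on G[7,8]
R3: Y=0.0001263+0.000j on G[8,3]
R4: Y=0.004082+0.000j on G[1,6]
R5: Y=0.3559+0.000j on G[0,8]
L1: Y=0.000-0.007063j on G[6,2]
I2: z[3]−=0.0104, z[8]+=0.0104
R6: Y=0.2817+0.000j on G[5,6]
L2: Y=0.000-0.01790j on G[5,0]
R7: Y=0.0004149+0.000j on G[4,5]
L3: Y=0.000-0.02882j on G[5,0]
R8: Y=0.1406+0.000j on G[8,5]
R9: Y=0.5525+0.000j on G[7,5]
R10: Y=0.005263+0.000j on G[8,3]
R11: Y=0.2857+0.000j on G[8,6]
R12: Y=0.04329+0.000j on G[4,3]
I3: z[0]−=0.00755, z[5]+=0.00755
V1: row V8−V4=3.98, i_V1 at 8,4
solve → V1=-3.946-0.2235j, V2=-1.484e-05+1.179e-05j, V3=-3.732+0.0006711j, V4=-3.959+0.0006711j, V5=0.005259+0.0001282j, V6=-0.0009852-0.001210j, V7=0.008163+0.0002269j, V8=0.02122+0.0006711j
aux → i_V1=-0.02757-0.0009071j

-3.732+0.0006711j V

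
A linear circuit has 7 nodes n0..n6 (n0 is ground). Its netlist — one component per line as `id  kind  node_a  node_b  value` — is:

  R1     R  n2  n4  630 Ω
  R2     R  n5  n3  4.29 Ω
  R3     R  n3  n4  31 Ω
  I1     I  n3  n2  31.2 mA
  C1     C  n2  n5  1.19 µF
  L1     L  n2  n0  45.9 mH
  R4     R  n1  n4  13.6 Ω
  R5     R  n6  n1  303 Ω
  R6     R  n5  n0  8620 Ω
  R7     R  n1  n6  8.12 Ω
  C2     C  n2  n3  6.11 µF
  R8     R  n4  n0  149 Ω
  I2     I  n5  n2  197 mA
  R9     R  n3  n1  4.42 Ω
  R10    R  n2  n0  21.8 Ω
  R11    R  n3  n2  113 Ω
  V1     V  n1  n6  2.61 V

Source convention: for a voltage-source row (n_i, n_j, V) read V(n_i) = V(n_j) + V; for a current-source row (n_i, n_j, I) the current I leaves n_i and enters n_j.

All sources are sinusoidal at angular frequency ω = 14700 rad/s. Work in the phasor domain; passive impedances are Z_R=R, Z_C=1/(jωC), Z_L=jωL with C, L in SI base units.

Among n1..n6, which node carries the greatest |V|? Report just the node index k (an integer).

6

Apply KCL at each of the 6 non-ground nodes and solve the resulting linear system.
Node n1: branches {R4, R5, R7, R9, V1} → V_1 = -0.1604+1.798j
Node n2: branches {R1, I1, C1, L1, C2, I2, R10, R11} → V_2 = 0.03202-0.2489j
Node n3: branches {R2, R3, I1, C2, R9, R11} → V_3 = -0.1640+1.838j
Node n4: branches {R1, R3, R4, R8} → V_4 = -0.1493+1.675j
Node n5: branches {R2, C1, R6, I2} → V_5 = -0.8472+1.903j
Node n6: branches {R5, R7, V1} → V_6 = -2.770+1.798j
Source currents: i(V1)=-0.3300+0.000j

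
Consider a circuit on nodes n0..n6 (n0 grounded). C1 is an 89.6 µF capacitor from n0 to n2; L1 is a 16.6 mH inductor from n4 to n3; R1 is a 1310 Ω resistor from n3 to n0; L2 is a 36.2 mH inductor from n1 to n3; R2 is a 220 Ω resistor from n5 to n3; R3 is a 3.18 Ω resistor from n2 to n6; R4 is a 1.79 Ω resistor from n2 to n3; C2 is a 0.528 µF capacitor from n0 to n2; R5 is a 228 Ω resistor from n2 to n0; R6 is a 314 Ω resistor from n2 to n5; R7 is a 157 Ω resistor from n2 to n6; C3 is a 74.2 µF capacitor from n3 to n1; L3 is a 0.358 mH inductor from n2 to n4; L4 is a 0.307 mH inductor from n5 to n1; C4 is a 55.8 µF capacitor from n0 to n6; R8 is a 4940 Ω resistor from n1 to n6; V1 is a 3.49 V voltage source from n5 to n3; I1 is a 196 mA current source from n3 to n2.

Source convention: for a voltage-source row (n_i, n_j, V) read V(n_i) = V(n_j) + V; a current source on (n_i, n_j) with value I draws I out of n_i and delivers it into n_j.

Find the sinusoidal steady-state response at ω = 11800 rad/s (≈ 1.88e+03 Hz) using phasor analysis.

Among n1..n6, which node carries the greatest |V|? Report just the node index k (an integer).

5

MNA unknowns: 6 node voltages V₁..V_6 plus 1 source current (V1)
C1: Y=0.000+1.057j on G[0,2]
L1: Y=0.000-0.005105j on G[4,3]
R1: Y=0.0007634+0.000j on G[3,0]
L2: Y=0.000-0.002341j on G[1,3]
R2: Y=0.004545+0.000j on G[5,3]
R3: Y=0.3145+0.000j on G[2,6]
R4: Y=0.5587+0.000j on G[2,3]
C2: Y=0.000+0.006230j on G[0,2]
R5: Y=0.004386+0.000j on G[2,0]
R6: Y=0.003185+0.000j on G[2,5]
R7: Y=0.006369+0.000j on G[2,6]
C3: Y=0.000+0.8756j on G[3,1]
L3: Y=0.000-0.2367j on G[2,4]
L4: Y=0.000-0.2760j on G[5,1]
C4: Y=0.000+0.6584j on G[0,6]
R8: Y=0.0002024+0.000j on G[1,6]
V1: row V5−V3=3.49, i_V1 at 5,3
I1: z[3]−=0.196, z[2]+=0.196
solve → V1=-1.980-0.004387j, V2=0.0002365-0.0004551j, V3=-0.3672-0.003716j, V4=-0.007520-0.0005239j, V5=3.123-0.003716j, V6=-0.0003747+0.0003109j
aux → i_V1=-0.02599+1.409j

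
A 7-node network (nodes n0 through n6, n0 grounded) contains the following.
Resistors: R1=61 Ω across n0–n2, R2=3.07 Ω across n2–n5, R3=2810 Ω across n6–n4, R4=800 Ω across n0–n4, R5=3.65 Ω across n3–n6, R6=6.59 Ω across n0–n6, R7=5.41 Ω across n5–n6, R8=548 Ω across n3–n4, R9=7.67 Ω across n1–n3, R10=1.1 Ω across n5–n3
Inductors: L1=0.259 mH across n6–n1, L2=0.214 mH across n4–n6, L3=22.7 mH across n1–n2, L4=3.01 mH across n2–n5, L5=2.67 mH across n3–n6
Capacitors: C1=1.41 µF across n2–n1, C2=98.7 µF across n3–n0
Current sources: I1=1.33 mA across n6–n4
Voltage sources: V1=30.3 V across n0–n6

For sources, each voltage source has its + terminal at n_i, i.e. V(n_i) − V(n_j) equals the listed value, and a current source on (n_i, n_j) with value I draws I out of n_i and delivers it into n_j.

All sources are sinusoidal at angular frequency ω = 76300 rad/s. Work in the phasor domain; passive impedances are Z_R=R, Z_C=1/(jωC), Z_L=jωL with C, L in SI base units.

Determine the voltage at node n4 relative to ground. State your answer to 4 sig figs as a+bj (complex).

Element admittances at ω=76300 rad/s:
  Y(R1) = 0.01639+0.000j S between n0,n2
  Y(L1) = 0.000-0.05060j S between n6,n1
  Y(R2) = 0.3257+0.000j S between n2,n5
  Y(C1) = 0.000+0.1076j S between n2,n1
  Y(R3) = 0.0003559+0.000j S between n6,n4
  Y(L2) = 0.000-0.06124j S between n4,n6
  Y(R4) = 0.001250+0.000j S between n0,n4
  Y(L3) = 0.000-0.0005774j S between n1,n2
  Y(R5) = 0.2740+0.000j S between n3,n6
  Y(C2) = 0.000+7.531j S between n3,n0
  Y(R6) = 0.1517+0.000j S between n0,n6
  Y(L4) = 0.000-0.004354j S between n2,n5
  Y(R7) = 0.1848+0.000j S between n5,n6
  Y(R8) = 0.001825+0.000j S between n3,n4
  I1: injects 0.00133 A into n4 (from n6)
  Y(L5) = 0.000-0.004909j S between n3,n6
  Y(R9) = 0.1304+0.000j S between n1,n3
  Y(R10) = 0.9091+0.000j S between n5,n3
  V1: constraint V(n0)−V(n6) = 30.3
Assemble and solve the 7×7 MNA system:
  V(n1)=0.3056+8.149j  V(n2)=-6.393+4.047j  V(n3)=0.1016+1.768j  V(n4)=-30.27+1.544j  V(n5)=-5.341+2.064j  V(n6)=-30.30+0.000j
  i(V1)=-18.05+0.8336j

-30.27+1.544j V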